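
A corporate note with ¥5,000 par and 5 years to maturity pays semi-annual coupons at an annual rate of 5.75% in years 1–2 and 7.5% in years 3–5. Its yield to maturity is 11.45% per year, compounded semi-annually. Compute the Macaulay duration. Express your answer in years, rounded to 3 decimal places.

4.298 years

Periodic yield y = 0.05725. Discount each cash flow and weight by its period:
  t   CF        PV=CF/(1+0.05725)^t    t·PV
  1       143.75       135.9659       135.9659
  2       143.75       128.6034       257.2068
  3       143.75       121.6395       364.9186
  4       143.75       115.0528       460.2111
  5       187.50       141.9426       709.7131
  6       187.50       134.2564       805.5386
  7       187.50       126.9865       888.9052
  8       187.50       120.1102       960.8812
  9       187.50       113.6062     1,022.4558
  10    5,187.50     2,972.9060    29,729.0596
  Σ                  4,111.0695    35,334.8560
Price P = Σ PV = 4,111.0695.
Macaulay duration = Σ(t·PV) / P = 35,334.8560 / 4,111.0695 = 8.59505 half-year periods.
In years: 8.59505 / 2 = 4.29753 years.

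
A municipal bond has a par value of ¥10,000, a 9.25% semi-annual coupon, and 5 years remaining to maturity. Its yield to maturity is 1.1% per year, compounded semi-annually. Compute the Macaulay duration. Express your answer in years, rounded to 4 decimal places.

Periodic yield y = 0.0055. Discount each cash flow and weight by its period:
  t   CF        PV=CF/(1+0.0055)^t    t·PV
  1       462.50       459.9702       459.9702
  2       462.50       457.4542       914.9083
  3       462.50       454.9519     1,364.8558
  4       462.50       452.4634     1,809.8535
  5       462.50       449.9884     2,249.9422
  6       462.50       447.5270     2,685.1623
  7       462.50       445.0791     3,115.5538
  8       462.50       442.6446     3,541.1565
  9       462.50       440.2233     3,962.0100
  10   10,462.50     9,904.0933    99,040.9327
  Σ                 13,954.3954   119,144.3454
Price P = Σ PV = 13,954.3954.
Macaulay duration = Σ(t·PV) / P = 119,144.3454 / 13,954.3954 = 8.53812 half-year periods.
In years: 8.53812 / 2 = 4.26906 years.

4.2691 years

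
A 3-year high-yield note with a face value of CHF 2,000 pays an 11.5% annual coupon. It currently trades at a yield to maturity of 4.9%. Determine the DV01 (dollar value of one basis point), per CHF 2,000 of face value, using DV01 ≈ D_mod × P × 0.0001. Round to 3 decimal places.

Periodic yield y = 0.049.
  t   CF        PV=CF/(1+0.049)^t    t·PV
  1       230.00       219.2564       219.2564
  2       230.00       209.0147       418.0294
  3     2,230.00     1,931.8722     5,795.6167
  Σ                  2,360.1434     6,432.9025
P = 2,360.1434; D_Mac = 2.72564 yrs; D_mod = 2.59832 yrs.
DV01 ≈ 2.59832 × 2,360.1434 × 0.0001 = 0.613241.

CHF 0.613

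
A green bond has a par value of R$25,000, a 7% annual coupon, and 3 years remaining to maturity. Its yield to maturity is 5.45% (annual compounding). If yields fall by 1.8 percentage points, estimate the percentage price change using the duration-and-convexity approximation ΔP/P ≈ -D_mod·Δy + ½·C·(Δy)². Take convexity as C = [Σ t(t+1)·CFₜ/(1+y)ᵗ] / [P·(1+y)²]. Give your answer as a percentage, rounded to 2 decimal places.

With y = 0.0545:
  t   CF        PV=CF/(1+0.0545)^t    t·PV        t(t+1)·PV
  1     1,750.00     1,659.5543     1,659.5543       3,319.1086
  2     1,750.00     1,573.7831     3,147.5662       9,442.6987
  3    26,750.00    22,813.0858    68,439.2574     273,757.0298
  Σ                 26,046.4232    73,246.3780     286,518.8370
P = 26,046.4232; D_Mac = 2.81215 yrs; D_mod = 2.66681 yrs; C = 9.89263.
Duration effect: -2.66681 × (-0.018) = +0.048003
Convexity effect: 0.5 × 9.89263 × (-0.018)² = +0.0016026
ΔP/P ≈ +0.048003 + 0.0016026 = +0.049605 = +4.9605%.

+4.96%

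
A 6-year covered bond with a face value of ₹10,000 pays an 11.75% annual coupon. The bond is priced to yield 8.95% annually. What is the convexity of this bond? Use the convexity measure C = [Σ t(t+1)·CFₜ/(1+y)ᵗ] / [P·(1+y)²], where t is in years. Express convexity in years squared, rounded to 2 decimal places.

25.39

With y = 0.0895:
  t   CF        PV=CF/(1+0.0895)^t    t·PV        t(t+1)·PV
  1     1,175.00     1,078.4764     1,078.4764       2,156.9527
  2     1,175.00       989.8819     1,979.7639       5,939.2916
  3     1,175.00       908.5653     2,725.6960      10,902.7840
  4     1,175.00       833.9287     3,335.7149      16,678.5743
  5     1,175.00       765.4233     3,827.1166      22,962.6998
  6    11,175.00     6,681.6562    40,089.9371     280,629.5596
  Σ                 11,257.9319    53,036.7048     339,269.8621
P = 11,257.9319.
Convexity = Σ t(t+1)·PV / [P·(1+y)²] = 339,269.8621 / (11,257.9319 × 1.187010) = 25.38822.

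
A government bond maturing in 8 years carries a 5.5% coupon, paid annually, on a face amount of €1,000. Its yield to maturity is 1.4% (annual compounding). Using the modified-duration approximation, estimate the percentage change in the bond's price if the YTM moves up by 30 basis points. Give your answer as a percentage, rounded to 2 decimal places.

-2.03%

Periodic yield y = 0.014. Modified duration first:
  t   CF        PV=CF/(1+0.014)^t    t·PV
  1        55.00        54.2406        54.2406
  2        55.00        53.4917       106.9835
  3        55.00        52.7532       158.2596
  4        55.00        52.0249       208.0994
  5        55.00        51.3066       256.5328
  6        55.00        50.5982       303.5891
  7        55.00        49.8996       349.2972
  8     1,055.00       943.9496     7,551.5970
  Σ                  1,308.2644     8,988.5993
P = 1,308.2644; D_Mac = 6.87063 yrs; D_mod = 6.87063/(1+0.014) = 6.77577 yrs.
ΔP/P ≈ -D_mod · Δy = -6.77577 × (+0.003) = -0.020327 = -2.0327%.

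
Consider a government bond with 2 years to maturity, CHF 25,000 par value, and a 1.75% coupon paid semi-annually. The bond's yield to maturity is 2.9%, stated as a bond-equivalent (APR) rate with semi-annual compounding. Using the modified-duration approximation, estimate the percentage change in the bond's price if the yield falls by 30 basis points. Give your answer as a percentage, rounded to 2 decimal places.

Periodic yield y = 0.0145. Modified duration first:
  t   CF        PV=CF/(1+0.0145)^t    t·PV
  1       218.75       215.6235       215.6235
  2       218.75       212.5416       425.0832
  3       218.75       209.5038       628.5114
  4    25,218.75    23,807.5854    95,230.3416
  Σ                 24,445.2543    96,499.5597
P = 24,445.2543; D_Mac = 3.94758 half-year periods = 1.97379 yrs; D_mod = 1.97379/(1+0.0145) = 1.94558 yrs.
ΔP/P ≈ -D_mod · Δy = -1.94558 × (-0.003) = +0.005837 = +0.5837%.

+0.58%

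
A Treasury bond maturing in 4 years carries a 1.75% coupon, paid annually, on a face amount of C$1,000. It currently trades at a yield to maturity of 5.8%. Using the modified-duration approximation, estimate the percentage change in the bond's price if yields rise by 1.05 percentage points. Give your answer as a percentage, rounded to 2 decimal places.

Periodic yield y = 0.058. Modified duration first:
  t   CF        PV=CF/(1+0.058)^t    t·PV
  1        17.50        16.5406        16.5406
  2        17.50        15.6339        31.2678
  3        17.50        14.7768        44.3305
  4     1,017.50       812.0668     3,248.2671
  Σ                    859.0181     3,340.4060
P = 859.0181; D_Mac = 3.88863 yrs; D_mod = 3.88863/(1+0.058) = 3.67546 yrs.
ΔP/P ≈ -D_mod · Δy = -3.67546 × (+0.0105) = -0.038592 = -3.8592%.

-3.86%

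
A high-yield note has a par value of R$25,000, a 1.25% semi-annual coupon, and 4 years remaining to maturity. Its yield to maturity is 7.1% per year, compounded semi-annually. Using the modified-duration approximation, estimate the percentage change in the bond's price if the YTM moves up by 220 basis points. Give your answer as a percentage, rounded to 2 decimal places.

-8.29%

Periodic yield y = 0.0355. Modified duration first:
  t   CF        PV=CF/(1+0.0355)^t    t·PV
  1       156.25       150.8933       150.8933
  2       156.25       145.7202       291.4404
  3       156.25       140.7245       422.1735
  4       156.25       135.9000       543.6002
  5       156.25       131.2410       656.2050
  6       156.25       126.7417       760.4500
  7       156.25       122.3966       856.7761
  8    25,156.25    19,030.2755   152,242.2042
  Σ                 19,983.8928   155,923.7427
P = 19,983.8928; D_Mac = 7.80247 half-year periods = 3.90124 yrs; D_mod = 3.90124/(1+0.0355) = 3.76749 yrs.
ΔP/P ≈ -D_mod · Δy = -3.76749 × (+0.022) = -0.082885 = -8.2885%.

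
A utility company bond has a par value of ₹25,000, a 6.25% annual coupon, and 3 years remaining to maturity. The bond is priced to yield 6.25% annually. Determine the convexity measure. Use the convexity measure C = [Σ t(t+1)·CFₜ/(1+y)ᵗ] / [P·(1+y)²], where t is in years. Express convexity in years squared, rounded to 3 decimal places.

With y = 0.0625:
  t   CF        PV=CF/(1+0.0625)^t    t·PV        t(t+1)·PV
  1     1,562.50     1,470.5882     1,470.5882       2,941.1765
  2     1,562.50     1,384.0830     2,768.1661       8,304.4983
  3    26,562.50    22,145.3287    66,435.9862     265,743.9446
  Σ                 25,000.0000    70,674.7405     276,989.6194
P = 25,000.0000.
Convexity = Σ t(t+1)·PV / [P·(1+y)²] = 276,989.6194 / (25,000.0000 × 1.128906) = 9.81444.

9.814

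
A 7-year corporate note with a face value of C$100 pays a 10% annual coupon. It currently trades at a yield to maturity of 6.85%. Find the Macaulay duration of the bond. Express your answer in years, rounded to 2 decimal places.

5.49 years

Periodic yield y = 0.0685. Discount each cash flow and weight by its year:
  t   CF        PV=CF/(1+0.0685)^t    t·PV
  1        10.00         9.3589         9.3589
  2        10.00         8.7589        17.5179
  3        10.00         8.1974        24.5922
  4        10.00         7.6719        30.6875
  5        10.00         7.1800        35.9002
  6        10.00         6.7197        40.3185
  7       110.00        69.1785       484.2493
  Σ                    117.0654       642.6246
Price P = Σ PV = 117.0654.
Macaulay duration = Σ(t·PV) / P = 642.6246 / 117.0654 = 5.48945 years.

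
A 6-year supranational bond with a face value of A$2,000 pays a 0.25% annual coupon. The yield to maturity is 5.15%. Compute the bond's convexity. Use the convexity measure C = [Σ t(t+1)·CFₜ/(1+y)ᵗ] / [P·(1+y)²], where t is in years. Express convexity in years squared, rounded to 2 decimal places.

37.61

With y = 0.0515:
  t   CF        PV=CF/(1+0.0515)^t    t·PV        t(t+1)·PV
  1         5.00         4.7551         4.7551           9.5102
  2         5.00         4.5222         9.0444          27.1333
  3         5.00         4.3007        12.9022          51.6088
  4         5.00         4.0901        16.3604          81.8018
  5         5.00         3.8898        19.4488         116.6930
  6     2,005.00     1,483.4015     8,900.4090      62,302.8631
  Σ                  1,504.9594     8,962.9200      62,589.6103
P = 1,504.9594.
Convexity = Σ t(t+1)·PV / [P·(1+y)²] = 62,589.6103 / (1,504.9594 × 1.105652) = 37.61481.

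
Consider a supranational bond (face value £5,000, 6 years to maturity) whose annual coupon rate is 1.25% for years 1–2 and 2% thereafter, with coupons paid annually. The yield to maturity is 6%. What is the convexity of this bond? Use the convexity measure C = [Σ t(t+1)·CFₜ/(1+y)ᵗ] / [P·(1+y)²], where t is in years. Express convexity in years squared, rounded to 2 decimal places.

35.23

With y = 0.06:
  t   CF        PV=CF/(1+0.06)^t    t·PV        t(t+1)·PV
  1        62.50        58.9623        58.9623         117.9245
  2        62.50        55.6248       111.2496         333.7487
  3       100.00        83.9619       251.8858       1,007.5431
  4       100.00        79.2094       316.8375       1,584.1873
  5       100.00        74.7258       373.6291       2,241.7745
  6     5,100.00     3,595.2988    21,571.7925     151,002.5478
  Σ                  3,947.7829    22,684.3567     156,287.7259
P = 3,947.7829.
Convexity = Σ t(t+1)·PV / [P·(1+y)²] = 156,287.7259 / (3,947.7829 × 1.123600) = 35.23383.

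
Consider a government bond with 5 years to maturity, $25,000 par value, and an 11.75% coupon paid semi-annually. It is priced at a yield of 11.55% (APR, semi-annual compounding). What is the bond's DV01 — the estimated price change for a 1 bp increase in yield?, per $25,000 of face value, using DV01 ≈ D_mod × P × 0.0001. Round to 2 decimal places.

Periodic yield y = 0.05775.
  t   CF        PV=CF/(1+0.05775)^t    t·PV
  1     1,468.75     1,388.5606     1,388.5606
  2     1,468.75     1,312.7493     2,625.4987
  3     1,468.75     1,241.0771     3,723.2314
  4     1,468.75     1,173.3180     4,693.2721
  5     1,468.75     1,109.2584     5,546.2918
  6     1,468.75     1,048.6962     6,292.1769
  7     1,468.75       991.4405     6,940.0833
  8     1,468.75       937.3108     7,498.4862
  9     1,468.75       886.1364     7,975.2275
  10   26,468.75    15,097.4323   150,974.3234
  Σ                 25,185.9796   197,657.1520
P = 25,185.9796; D_Mac = 7.84790 half-year periods = 3.92395 yrs; D_mod = 3.70972 yrs.
DV01 ≈ 3.70972 × 25,185.9796 × 0.0001 = 9.343283.

$9.34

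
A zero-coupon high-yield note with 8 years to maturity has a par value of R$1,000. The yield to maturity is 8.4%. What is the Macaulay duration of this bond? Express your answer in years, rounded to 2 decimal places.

8.00 years

A zero-coupon bond has a single cash flow at maturity, so its Macaulay duration equals its maturity: 8 years.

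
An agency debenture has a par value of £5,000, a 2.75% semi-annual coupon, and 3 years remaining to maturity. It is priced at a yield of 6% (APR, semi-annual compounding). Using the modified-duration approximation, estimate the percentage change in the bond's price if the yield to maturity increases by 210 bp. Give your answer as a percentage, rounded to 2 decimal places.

-5.90%

Periodic yield y = 0.03. Modified duration first:
  t   CF        PV=CF/(1+0.03)^t    t·PV
  1        68.75        66.7476        66.7476
  2        68.75        64.8035       129.6069
  3        68.75        62.9160       188.7480
  4        68.75        61.0835       244.3339
  5        68.75        59.3044       296.5218
  6     5,068.75     4,244.9983    25,469.9900
  Σ                  4,559.8532    26,395.9481
P = 4,559.8532; D_Mac = 5.78877 half-year periods = 2.89439 yrs; D_mod = 2.89439/(1+0.03) = 2.81008 yrs.
ΔP/P ≈ -D_mod · Δy = -2.81008 × (+0.021) = -0.059012 = -5.9012%.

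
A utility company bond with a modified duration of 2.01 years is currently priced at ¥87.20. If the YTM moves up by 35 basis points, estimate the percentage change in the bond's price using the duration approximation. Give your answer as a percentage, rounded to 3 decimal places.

-0.704%

Duration approximation: ΔP/P ≈ -D_mod · Δy = -2.01 × (+0.0035) = -0.007035.
As a percentage: -0.7035%.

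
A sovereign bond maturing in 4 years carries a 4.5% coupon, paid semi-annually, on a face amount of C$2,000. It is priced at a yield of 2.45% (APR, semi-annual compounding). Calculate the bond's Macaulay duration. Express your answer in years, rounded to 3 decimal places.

Periodic yield y = 0.01225. Discount each cash flow and weight by its period:
  t   CF        PV=CF/(1+0.01225)^t    t·PV
  1        45.00        44.4554        44.4554
  2        45.00        43.9174        87.8349
  3        45.00        43.3860       130.1579
  4        45.00        42.8609       171.4436
  5        45.00        42.3422       211.7111
  6        45.00        41.8298       250.9788
  7        45.00        41.3236       289.2651
  8     2,045.00     1,855.2013    14,841.6100
  Σ                  2,155.3166    16,027.4568
Price P = Σ PV = 2,155.3166.
Macaulay duration = Σ(t·PV) / P = 16,027.4568 / 2,155.3166 = 7.43624 half-year periods.
In years: 7.43624 / 2 = 3.71812 years.

3.718 years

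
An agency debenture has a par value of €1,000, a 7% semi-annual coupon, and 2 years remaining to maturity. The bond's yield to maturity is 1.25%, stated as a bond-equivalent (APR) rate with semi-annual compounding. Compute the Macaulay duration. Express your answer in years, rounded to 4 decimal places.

1.9067 years

Periodic yield y = 0.00625. Discount each cash flow and weight by its period:
  t   CF        PV=CF/(1+0.00625)^t    t·PV
  1        35.00        34.7826        34.7826
  2        35.00        34.5666        69.1331
  3        35.00        34.3519       103.0556
  4     1,035.00     1,009.5243     4,038.0972
  Σ                  1,113.2253     4,245.0685
Price P = Σ PV = 1,113.2253.
Macaulay duration = Σ(t·PV) / P = 4,245.0685 / 1,113.2253 = 3.81331 half-year periods.
In years: 3.81331 / 2 = 1.90665 years.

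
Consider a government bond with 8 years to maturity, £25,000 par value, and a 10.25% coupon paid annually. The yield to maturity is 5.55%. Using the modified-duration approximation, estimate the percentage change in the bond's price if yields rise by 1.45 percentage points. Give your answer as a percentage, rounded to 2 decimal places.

Periodic yield y = 0.0555. Modified duration first:
  t   CF        PV=CF/(1+0.0555)^t    t·PV
  1     2,562.50     2,427.7594     2,427.7594
  2     2,562.50     2,300.1036     4,600.2072
  3     2,562.50     2,179.1602     6,537.4806
  4     2,562.50     2,064.5762     8,258.3049
  5     2,562.50     1,956.0173     9,780.0864
  6     2,562.50     1,853.1665    11,118.9992
  7     2,562.50     1,755.7239    12,290.0670
  8    27,562.50    17,891.7452   143,133.9619
  Σ                 32,428.2523   198,146.8666
P = 32,428.2523; D_Mac = 6.11032 yrs; D_mod = 6.11032/(1+0.0555) = 5.78903 yrs.
ΔP/P ≈ -D_mod · Δy = -5.78903 × (+0.0145) = -0.083941 = -8.3941%.

-8.39%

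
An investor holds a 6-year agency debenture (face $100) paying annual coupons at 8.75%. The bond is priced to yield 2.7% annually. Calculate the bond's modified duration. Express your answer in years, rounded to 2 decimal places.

4.94 years

Periodic yield y = 0.027. First find Macaulay duration:
  t   CF        PV=CF/(1+0.027)^t    t·PV
  1         8.75         8.5200         8.5200
  2         8.75         8.2960        16.5919
  3         8.75         8.0779        24.2336
  4         8.75         7.8655        31.4620
  5         8.75         7.6587        38.2936
  6       108.75        92.6844       556.1064
  Σ                    133.1024       675.2074
P = 133.1024; Macaulay duration = 675.2074 / 133.1024 = 5.07284 years.
Modified duration = D_Mac / (1 + y) = 5.07284 / 1.027 = 4.93948 years.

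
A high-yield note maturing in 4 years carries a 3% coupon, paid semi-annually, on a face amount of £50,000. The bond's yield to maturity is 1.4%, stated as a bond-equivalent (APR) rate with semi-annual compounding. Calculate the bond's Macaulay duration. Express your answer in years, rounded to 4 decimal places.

Periodic yield y = 0.007. Discount each cash flow and weight by its period:
  t   CF        PV=CF/(1+0.007)^t    t·PV
  1       750.00       744.7865       744.7865
  2       750.00       739.6092     1,479.2185
  3       750.00       734.4680     2,203.4039
  4       750.00       729.3624     2,917.4497
  5       750.00       724.2924     3,621.4619
  6       750.00       719.2576     4,315.5454
  7       750.00       714.2578     4,999.8043
  8    50,750.00    47,995.4737   383,963.7894
  Σ                 53,101.5075   404,245.4595
Price P = Σ PV = 53,101.5075.
Macaulay duration = Σ(t·PV) / P = 404,245.4595 / 53,101.5075 = 7.61269 half-year periods.
In years: 7.61269 / 2 = 3.80635 years.

3.8063 years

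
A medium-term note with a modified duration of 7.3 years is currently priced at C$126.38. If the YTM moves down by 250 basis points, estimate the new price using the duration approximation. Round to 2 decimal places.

Duration approximation: ΔP/P ≈ -D_mod · Δy = -7.3 × (-0.025) = +0.182500.
New price ≈ 126.38 × (1 + 0.182500) = 149.44435.

C$149.44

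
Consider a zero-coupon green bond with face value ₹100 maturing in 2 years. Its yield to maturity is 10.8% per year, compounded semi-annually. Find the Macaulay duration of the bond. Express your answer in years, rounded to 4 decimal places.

2.0000 years

A zero-coupon bond has a single cash flow at maturity, so its Macaulay duration equals its maturity: 2 years.
(Equivalently: 4 semi-annual periods ÷ 2 = 2 years.)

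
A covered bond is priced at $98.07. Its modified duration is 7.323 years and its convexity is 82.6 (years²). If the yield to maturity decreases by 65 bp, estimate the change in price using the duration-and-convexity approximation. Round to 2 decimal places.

+$4.84

Duration effect: -D_mod·Δy = -7.323 × (-0.0065) = +0.0475995
Convexity effect: ½·C·(Δy)² = 0.5 × 82.6 × (-0.0065)² = +0.001744925
ΔP/P ≈ +0.0475995 + 0.001744925 = +0.049344425
ΔP ≈ 98.07 × (+0.049344425) = +4.83920775975.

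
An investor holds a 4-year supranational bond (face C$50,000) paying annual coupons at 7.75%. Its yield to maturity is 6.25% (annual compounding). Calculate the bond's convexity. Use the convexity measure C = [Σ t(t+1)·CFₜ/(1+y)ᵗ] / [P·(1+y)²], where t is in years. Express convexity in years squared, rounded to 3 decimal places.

15.365

With y = 0.0625:
  t   CF        PV=CF/(1+0.0625)^t    t·PV        t(t+1)·PV
  1     3,875.00     3,647.0588     3,647.0588       7,294.1176
  2     3,875.00     3,432.5260     6,865.0519      20,595.1557
  3     3,875.00     3,230.6127     9,691.8380      38,767.3519
  4    53,875.00    42,273.8233   169,095.2934     845,476.4670
  Σ                 52,584.0208   189,299.2421     912,133.0923
P = 52,584.0208.
Convexity = Σ t(t+1)·PV / [P·(1+y)²] = 912,133.0923 / (52,584.0208 × 1.128906) = 15.36549.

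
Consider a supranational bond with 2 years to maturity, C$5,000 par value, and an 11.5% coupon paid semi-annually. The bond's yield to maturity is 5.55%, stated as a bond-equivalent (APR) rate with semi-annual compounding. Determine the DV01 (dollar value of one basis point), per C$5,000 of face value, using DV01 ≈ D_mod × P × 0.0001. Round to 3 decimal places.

Periodic yield y = 0.02775.
  t   CF        PV=CF/(1+0.02775)^t    t·PV
  1       287.50       279.7373       279.7373
  2       287.50       272.1842       544.3684
  3       287.50       264.8350       794.5050
  4     5,287.50     4,739.1498    18,956.5993
  Σ                  5,555.9063    20,575.2100
P = 5,555.9063; D_Mac = 3.70330 half-year periods = 1.85165 yrs; D_mod = 1.80166 yrs.
DV01 ≈ 1.80166 × 5,555.9063 × 0.0001 = 1.000983.

C$1.001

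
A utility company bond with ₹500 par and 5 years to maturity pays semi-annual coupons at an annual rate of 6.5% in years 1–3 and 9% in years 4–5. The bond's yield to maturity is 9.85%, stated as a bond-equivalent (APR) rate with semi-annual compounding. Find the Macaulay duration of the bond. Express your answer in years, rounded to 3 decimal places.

Periodic yield y = 0.04925. Discount each cash flow and weight by its period:
  t   CF        PV=CF/(1+0.04925)^t    t·PV
  1        16.25        15.4873        15.4873
  2        16.25        14.7603        29.5206
  3        16.25        14.0675        42.2025
  4        16.25        13.4072        53.6287
  5        16.25        12.7779        63.8894
  6        16.25        12.1781        73.0686
  7        22.50        16.0705       112.4936
  8        22.50        15.3162       122.5295
  9        22.50        14.5973       131.3755
  10      522.50       323.0699     3,230.6991
  Σ                    451.7321     3,874.8947
Price P = Σ PV = 451.7321.
Macaulay duration = Σ(t·PV) / P = 3,874.8947 / 451.7321 = 8.57786 half-year periods.
In years: 8.57786 / 2 = 4.28893 years.

4.289 years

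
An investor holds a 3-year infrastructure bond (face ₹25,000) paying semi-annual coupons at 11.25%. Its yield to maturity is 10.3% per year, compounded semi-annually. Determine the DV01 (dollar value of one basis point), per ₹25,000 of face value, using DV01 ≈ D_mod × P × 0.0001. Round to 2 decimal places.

₹6.41

Periodic yield y = 0.0515.
  t   CF        PV=CF/(1+0.0515)^t    t·PV
  1     1,406.25     1,337.3752     1,337.3752
  2     1,406.25     1,271.8737     2,543.7474
  3     1,406.25     1,209.5803     3,628.7409
  4     1,406.25     1,150.3379     4,601.3516
  5     1,406.25     1,093.9970     5,469.9852
  6    26,406.25    19,536.6937   117,220.1624
  Σ                 25,599.8578   134,801.3627
P = 25,599.8578; D_Mac = 5.26571 half-year periods = 2.63285 yrs; D_mod = 2.50390 yrs.
DV01 ≈ 2.50390 × 25,599.8578 × 0.0001 = 6.409955.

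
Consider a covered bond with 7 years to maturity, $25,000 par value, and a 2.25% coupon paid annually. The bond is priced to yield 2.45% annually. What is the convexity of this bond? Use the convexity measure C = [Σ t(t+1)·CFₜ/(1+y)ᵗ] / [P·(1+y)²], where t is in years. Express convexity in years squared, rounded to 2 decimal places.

48.81

With y = 0.0245:
  t   CF        PV=CF/(1+0.0245)^t    t·PV        t(t+1)·PV
  1       562.50       549.0483       549.0483       1,098.0966
  2       562.50       535.9183     1,071.8366       3,215.5099
  3       562.50       523.1023     1,569.3069       6,277.2277
  4       562.50       510.5928     2,042.3712      10,211.8558
  5       562.50       498.3824     2,491.9121      14,951.4725
  6       562.50       486.4640     2,918.7843      20,431.4901
  7    25,562.50    21,578.4172   151,048.9206   1,208,391.3650
  Σ                 24,681.9254   161,692.1800   1,264,577.0176
P = 24,681.9254.
Convexity = Σ t(t+1)·PV / [P·(1+y)²] = 1,264,577.0176 / (24,681.9254 × 1.049600) = 48.81377.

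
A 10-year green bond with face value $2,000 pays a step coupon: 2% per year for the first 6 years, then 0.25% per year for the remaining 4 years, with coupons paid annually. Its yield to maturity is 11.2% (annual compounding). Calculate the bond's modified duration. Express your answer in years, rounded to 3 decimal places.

Periodic yield y = 0.112. First find Macaulay duration:
  t   CF        PV=CF/(1+0.112)^t    t·PV
  1        40.00        35.9712        35.9712
  2        40.00        32.3482        64.6964
  3        40.00        29.0901        87.2704
  4        40.00        26.1602       104.6407
  5        40.00        23.5253       117.6267
  6        40.00        21.1559       126.9353
  7         5.00         2.3781        16.6469
  8         5.00         2.1386        17.1089
  9         5.00         1.9232        17.3089
  10    2,005.00       693.5320     6,935.3200
  Σ                    868.2230     7,523.5256
P = 868.2230; Macaulay duration = 7,523.5256 / 868.2230 = 8.66543 years.
Modified duration = D_Mac / (1 + y) = 8.66543 / 1.112 = 7.79265 years.

7.793 years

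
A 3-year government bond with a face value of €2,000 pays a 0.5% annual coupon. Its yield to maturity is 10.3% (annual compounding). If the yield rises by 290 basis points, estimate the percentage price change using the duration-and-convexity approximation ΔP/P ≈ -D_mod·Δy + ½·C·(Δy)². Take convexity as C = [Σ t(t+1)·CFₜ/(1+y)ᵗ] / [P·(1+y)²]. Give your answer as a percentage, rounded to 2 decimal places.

-7.43%

With y = 0.103:
  t   CF        PV=CF/(1+0.103)^t    t·PV        t(t+1)·PV
  1        10.00         9.0662         9.0662          18.1324
  2        10.00         8.2196        16.4391          49.3174
  3     2,010.00     1,497.8541     4,493.5624      17,974.2495
  Σ                  1,515.1399     4,519.0677      18,041.6993
P = 1,515.1399; D_Mac = 2.98261 yrs; D_mod = 2.70409 yrs; C = 9.78754.
Duration effect: -2.70409 × (+0.029) = -0.078419
Convexity effect: 0.5 × 9.78754 × (0.029)² = +0.0041157
ΔP/P ≈ -0.078419 + 0.0041157 = -0.074303 = -7.4303%.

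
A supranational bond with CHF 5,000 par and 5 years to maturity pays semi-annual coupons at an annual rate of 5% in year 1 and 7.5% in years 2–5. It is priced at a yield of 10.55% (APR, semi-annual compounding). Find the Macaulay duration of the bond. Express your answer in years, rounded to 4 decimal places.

4.2974 years

Periodic yield y = 0.05275. Discount each cash flow and weight by its period:
  t   CF        PV=CF/(1+0.05275)^t    t·PV
  1       125.00       118.7366       118.7366
  2       125.00       112.7871       225.5742
  3       187.50       160.7036       482.1107
  4       187.50       152.6512       610.6049
  5       187.50       145.0023       725.0117
  6       187.50       137.7367       826.4204
  7       187.50       130.8352       915.8462
  8       187.50       124.2794       994.2355
  9       187.50       118.0522     1,062.4696
  10    5,187.50     3,102.4558    31,024.5584
  Σ                  4,303.2403    36,985.5683
Price P = Σ PV = 4,303.2403.
Macaulay duration = Σ(t·PV) / P = 36,985.5683 / 4,303.2403 = 8.59482 half-year periods.
In years: 8.59482 / 2 = 4.29741 years.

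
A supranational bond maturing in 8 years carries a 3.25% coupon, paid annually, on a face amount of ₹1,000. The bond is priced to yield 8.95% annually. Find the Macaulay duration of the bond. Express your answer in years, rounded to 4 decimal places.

6.9601 years

Periodic yield y = 0.0895. Discount each cash flow and weight by its year:
  t   CF        PV=CF/(1+0.0895)^t    t·PV
  1        32.50        29.8302        29.8302
  2        32.50        27.3797        54.7594
  3        32.50        25.1305        75.3916
  4        32.50        23.0661        92.2645
  5        32.50        21.1713       105.8564
  6        32.50        19.4321       116.5927
  7        32.50        17.8358       124.8506
  8     1,032.50       520.0824     4,160.6595
  Σ                    683.9282     4,760.2048
Price P = Σ PV = 683.9282.
Macaulay duration = Σ(t·PV) / P = 4,760.2048 / 683.9282 = 6.96009 years.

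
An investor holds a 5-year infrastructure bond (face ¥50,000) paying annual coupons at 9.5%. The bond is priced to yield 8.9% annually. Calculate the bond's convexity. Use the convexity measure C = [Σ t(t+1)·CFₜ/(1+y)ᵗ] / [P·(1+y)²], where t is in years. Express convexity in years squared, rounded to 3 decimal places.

With y = 0.089:
  t   CF        PV=CF/(1+0.089)^t    t·PV        t(t+1)·PV
  1     4,750.00     4,361.7998     4,361.7998       8,723.5996
  2     4,750.00     4,005.3258     8,010.6516      24,031.9549
  3     4,750.00     3,677.9851    11,033.9554      44,135.8217
  4     4,750.00     3,377.3968    13,509.5873      67,547.9365
  5    54,750.00    35,747.4218   178,737.1090   1,072,422.6539
  Σ                 51,169.9294   215,653.1032   1,216,861.9666
P = 51,169.9294.
Convexity = Σ t(t+1)·PV / [P·(1+y)²] = 1,216,861.9666 / (51,169.9294 × 1.185921) = 20.05260.

20.053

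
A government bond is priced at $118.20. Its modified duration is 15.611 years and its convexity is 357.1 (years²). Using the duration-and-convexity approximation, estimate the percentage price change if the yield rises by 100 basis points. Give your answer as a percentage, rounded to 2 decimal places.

Duration effect: -D_mod·Δy = -15.611 × (+0.01) = -0.156110
Convexity effect: ½·C·(Δy)² = 0.5 × 357.1 × (0.01)² = +0.0178550
ΔP/P ≈ -0.156110 + 0.0178550 = -0.138255
= -13.8255%.

-13.83%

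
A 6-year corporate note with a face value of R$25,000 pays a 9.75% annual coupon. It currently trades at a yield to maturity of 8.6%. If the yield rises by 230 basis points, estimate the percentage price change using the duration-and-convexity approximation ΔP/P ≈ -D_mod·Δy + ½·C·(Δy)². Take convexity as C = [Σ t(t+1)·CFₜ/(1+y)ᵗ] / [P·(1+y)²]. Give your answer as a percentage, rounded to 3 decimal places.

With y = 0.086:
  t   CF        PV=CF/(1+0.086)^t    t·PV        t(t+1)·PV
  1     2,437.50     2,244.4751     2,244.4751       4,488.9503
  2     2,437.50     2,066.7359     4,133.4717      12,400.4151
  3     2,437.50     1,903.0717     5,709.2151      22,836.8603
  4     2,437.50     1,752.3680     7,009.4722      35,047.3608
  5     2,437.50     1,613.5986     8,067.9928      48,407.9569
  6    27,437.50    16,724.9792   100,349.8751     702,449.1260
  Σ                 26,305.2285   127,514.5020     825,630.6693
P = 26,305.2285; D_Mac = 4.84750 yrs; D_mod = 4.46362 yrs; C = 26.61240.
Duration effect: -4.46362 × (+0.023) = -0.102663
Convexity effect: 0.5 × 26.61240 × (0.023)² = +0.0070390
ΔP/P ≈ -0.102663 + 0.0070390 = -0.095624 = -9.5624%.

-9.562%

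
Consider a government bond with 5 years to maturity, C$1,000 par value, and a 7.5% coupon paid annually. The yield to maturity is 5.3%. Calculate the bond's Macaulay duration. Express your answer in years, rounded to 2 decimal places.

Periodic yield y = 0.053. Discount each cash flow and weight by its year:
  t   CF        PV=CF/(1+0.053)^t    t·PV
  1        75.00        71.2251        71.2251
  2        75.00        67.6401       135.2803
  3        75.00        64.2357       192.7070
  4        75.00        61.0025       244.0101
  5     1,075.00       830.3604     4,151.8018
  Σ                  1,094.4637     4,795.0242
Price P = Σ PV = 1,094.4637.
Macaulay duration = Σ(t·PV) / P = 4,795.0242 / 1,094.4637 = 4.38116 years.

4.38 years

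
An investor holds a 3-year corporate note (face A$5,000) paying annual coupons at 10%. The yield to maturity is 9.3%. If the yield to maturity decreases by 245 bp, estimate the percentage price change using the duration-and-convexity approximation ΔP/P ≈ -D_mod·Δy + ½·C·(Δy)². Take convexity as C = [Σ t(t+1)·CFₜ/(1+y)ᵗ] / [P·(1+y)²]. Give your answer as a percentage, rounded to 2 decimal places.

+6.40%

With y = 0.093:
  t   CF        PV=CF/(1+0.093)^t    t·PV        t(t+1)·PV
  1       500.00       457.4565       457.4565         914.9131
  2       500.00       418.5330       837.0659       2,511.1978
  3     5,500.00     4,212.1342    12,636.4027      50,545.6109
  Σ                  5,088.1238    13,930.9252      53,971.7218
P = 5,088.1238; D_Mac = 2.73793 yrs; D_mod = 2.50497 yrs; C = 8.87909.
Duration effect: -2.50497 × (-0.0245) = +0.061372
Convexity effect: 0.5 × 8.87909 × (-0.0245)² = +0.0026648
ΔP/P ≈ +0.061372 + 0.0026648 = +0.064037 = +6.4037%.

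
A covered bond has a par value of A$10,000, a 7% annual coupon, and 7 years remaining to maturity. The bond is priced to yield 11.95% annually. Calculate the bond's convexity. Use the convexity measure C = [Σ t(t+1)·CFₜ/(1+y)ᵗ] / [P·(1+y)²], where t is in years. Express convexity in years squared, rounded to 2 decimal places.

32.82

With y = 0.1195:
  t   CF        PV=CF/(1+0.1195)^t    t·PV        t(t+1)·PV
  1       700.00       625.2791       625.2791       1,250.5583
  2       700.00       558.5343     1,117.0686       3,351.2058
  3       700.00       498.9141     1,496.7422       5,986.9688
  4       700.00       445.6579     1,782.6318       8,913.1588
  5       700.00       398.0866     1,990.4330      11,942.5978
  6       700.00       355.5932     2,133.5592      14,934.9146
  7    10,700.00     4,855.2891    33,987.0235     271,896.1883
  Σ                  7,737.3543    43,132.7374     318,275.5923
P = 7,737.3543.
Convexity = Σ t(t+1)·PV / [P·(1+y)²] = 318,275.5923 / (7,737.3543 × 1.253280) = 32.82182.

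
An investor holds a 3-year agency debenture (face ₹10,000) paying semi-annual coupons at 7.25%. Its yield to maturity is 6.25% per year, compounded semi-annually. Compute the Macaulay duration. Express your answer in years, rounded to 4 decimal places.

2.7534 years

Periodic yield y = 0.03125. Discount each cash flow and weight by its period:
  t   CF        PV=CF/(1+0.03125)^t    t·PV
  1       362.50       351.5152       351.5152
  2       362.50       340.8632       681.7264
  3       362.50       330.5340       991.6020
  4       362.50       320.5178     1,282.0712
  5       362.50       310.8051     1,554.0257
  6    10,362.50     8,615.5057    51,693.0342
  Σ                 10,269.7410    56,553.9747
Price P = Σ PV = 10,269.7410.
Macaulay duration = Σ(t·PV) / P = 56,553.9747 / 10,269.7410 = 5.50686 half-year periods.
In years: 5.50686 / 2 = 2.75343 years.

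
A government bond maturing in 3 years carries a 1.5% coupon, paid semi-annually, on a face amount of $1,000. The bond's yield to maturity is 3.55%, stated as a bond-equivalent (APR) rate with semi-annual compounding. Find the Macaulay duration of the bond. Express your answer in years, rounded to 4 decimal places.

Periodic yield y = 0.01775. Discount each cash flow and weight by its period:
  t   CF        PV=CF/(1+0.01775)^t    t·PV
  1         7.50         7.3692         7.3692
  2         7.50         7.2407        14.4813
  3         7.50         7.1144        21.3432
  4         7.50         6.9903        27.9613
  5         7.50         6.8684        34.3420
  6     1,007.50       906.5638     5,439.3830
  Σ                    942.1468     5,544.8800
Price P = Σ PV = 942.1468.
Macaulay duration = Σ(t·PV) / P = 5,544.8800 / 942.1468 = 5.88537 half-year periods.
In years: 5.88537 / 2 = 2.94268 years.

2.9427 years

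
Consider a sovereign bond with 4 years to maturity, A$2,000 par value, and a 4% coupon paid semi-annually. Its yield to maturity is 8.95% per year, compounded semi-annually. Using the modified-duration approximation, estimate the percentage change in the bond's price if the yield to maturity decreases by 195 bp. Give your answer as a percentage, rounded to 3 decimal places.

Periodic yield y = 0.04475. Modified duration first:
  t   CF        PV=CF/(1+0.04475)^t    t·PV
  1        40.00        38.2867        38.2867
  2        40.00        36.6467        73.2935
  3        40.00        35.0770       105.2311
  4        40.00        33.5746       134.2983
  5        40.00        32.1365       160.6823
  6        40.00        30.7600       184.5597
  7        40.00        29.4424       206.0969
  8     2,040.00     1,437.2461    11,497.9685
  Σ                  1,673.1699    12,400.4170
P = 1,673.1699; D_Mac = 7.41133 half-year periods = 3.70567 yrs; D_mod = 3.70567/(1+0.04475) = 3.54694 yrs.
ΔP/P ≈ -D_mod · Δy = -3.54694 × (-0.0195) = +0.069165 = +6.9165%.

+6.917%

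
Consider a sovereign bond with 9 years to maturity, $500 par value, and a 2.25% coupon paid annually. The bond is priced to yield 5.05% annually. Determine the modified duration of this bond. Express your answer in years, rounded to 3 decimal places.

Periodic yield y = 0.0505. First find Macaulay duration:
  t   CF        PV=CF/(1+0.0505)^t    t·PV
  1        11.25        10.7092        10.7092
  2        11.25        10.1944        20.3887
  3        11.25         9.7043        29.1129
  4        11.25         9.2378        36.9512
  5        11.25         8.7937        43.9686
  6        11.25         8.3710        50.2259
  7        11.25         7.9686        55.7800
  8        11.25         7.5855        60.6840
  9       511.25       328.1473     2,953.3255
  Σ                    400.7117     3,261.1459
P = 400.7117; Macaulay duration = 3,261.1459 / 400.7117 = 8.13838 years.
Modified duration = D_Mac / (1 + y) = 8.13838 / 1.0505 = 7.74715 years.

7.747 years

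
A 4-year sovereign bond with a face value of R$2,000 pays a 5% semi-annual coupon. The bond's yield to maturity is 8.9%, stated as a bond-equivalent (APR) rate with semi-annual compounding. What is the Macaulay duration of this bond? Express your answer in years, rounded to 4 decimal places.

3.6464 years

Periodic yield y = 0.0445. Discount each cash flow and weight by its period:
  t   CF        PV=CF/(1+0.0445)^t    t·PV
  1        50.00        47.8698        47.8698
  2        50.00        45.8303        91.6607
  3        50.00        43.8778       131.6333
  4        50.00        42.0084       168.0336
  5        50.00        40.2187       201.0934
  6        50.00        38.5052       231.0312
  7        50.00        36.8647       258.0530
  8     2,050.00     1,447.0592    11,576.4738
  Σ                  1,742.2341    12,705.8488
Price P = Σ PV = 1,742.2341.
Macaulay duration = Σ(t·PV) / P = 12,705.8488 / 1,742.2341 = 7.29285 half-year periods.
In years: 7.29285 / 2 = 3.64642 years.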